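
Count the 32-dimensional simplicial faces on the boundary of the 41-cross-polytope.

f_32(41-orthoplex) = 2^33 · (41 choose 33) = 820753174930391040.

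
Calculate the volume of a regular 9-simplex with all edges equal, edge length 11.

V = (11^9 / 9!) · √((9+1) / 2^9) ≈ 908.105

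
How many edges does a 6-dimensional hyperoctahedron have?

Each 1-face is the convex hull of 2 vertices, one chosen as ±e_i from each of 2 distinct axes: 2^2·C(6,2) = 60.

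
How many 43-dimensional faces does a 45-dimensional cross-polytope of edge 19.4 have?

Each 43-face is the convex hull of 44 vertices, one chosen as ±e_i from each of 44 distinct axes: 2^44·C(45,44) = 791648371998720.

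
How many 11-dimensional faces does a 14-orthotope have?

An n-cube has C(n,k)·2^(n-k) k-faces. Here C(14,11)·2^3 = 364·8 = 2912.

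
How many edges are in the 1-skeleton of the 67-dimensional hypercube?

The 67-cube has n·2^(n-1) = 67·2^66 = 67·73786976294838206464 = 4943727411754159833088 edges.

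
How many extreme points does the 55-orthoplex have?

The vertices are ±e_1, ..., ±e_55, so there are 2·55 = 110.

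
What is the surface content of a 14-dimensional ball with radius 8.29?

S = n·V_n(r)/r = 14·V_14(8.29)/8.29 (volume-to-surface relation), giving 7.32749e+12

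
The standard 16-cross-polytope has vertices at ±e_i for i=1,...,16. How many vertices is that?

The vertices are ±e_1, ..., ±e_16, so there are 2·16 = 32.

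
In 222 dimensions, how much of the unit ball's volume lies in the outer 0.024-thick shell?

1 - (1-0.024)^222 ≈ 0.995452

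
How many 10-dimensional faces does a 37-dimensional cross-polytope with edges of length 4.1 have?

f_10(37-orthoplex) = 2^11 · (37 choose 11) = 1751023927296.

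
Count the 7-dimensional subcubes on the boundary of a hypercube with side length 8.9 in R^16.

An n-cube has C(n,k)·2^(n-k) k-faces. Here C(16,7)·2^9 = 11440·512 = 5857280.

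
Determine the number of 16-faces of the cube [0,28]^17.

Choose 16 of 17 axes to span the face (C(17,16) = 17 ways), then fix each of the remaining 1 coordinate at one of its two extreme values (2^1 = 2 ways): 17·2 = 34.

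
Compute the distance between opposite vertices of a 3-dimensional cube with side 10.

||(10,10,...,10)|| = √(3)·10 ≈ 17.3205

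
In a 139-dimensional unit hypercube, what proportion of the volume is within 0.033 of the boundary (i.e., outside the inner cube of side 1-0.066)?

Shell fraction = 1 - (1-0.066)^139 ≈ 0.999924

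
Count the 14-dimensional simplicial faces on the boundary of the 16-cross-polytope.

Number of 14-faces = 2^(14+1) · C(16,14+1) = 32768 · 16 = 524288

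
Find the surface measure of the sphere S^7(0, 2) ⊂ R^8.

S = n·V_n(r)/r = 8·V_8(2)/2 (volume-to-surface relation), giving 128·π^4/3 ≈ 4156.12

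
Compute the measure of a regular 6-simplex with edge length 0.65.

V_6 = √(7) · 0.65^6 / (6! · 2^(6/2)) ≈ 3.46423e-05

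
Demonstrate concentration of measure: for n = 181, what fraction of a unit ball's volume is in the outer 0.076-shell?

1 - (1-0.076)^181 ≈ 0.9999993882 ≈ 99.999939%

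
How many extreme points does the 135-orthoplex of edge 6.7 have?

The vertices are ±e_1, ..., ±e_135, so there are 2·135 = 270.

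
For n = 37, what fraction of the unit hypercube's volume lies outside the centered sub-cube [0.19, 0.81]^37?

The inner cube has side 1-2·0.19 = 0.62 and volume (0.62)^37 ≈ 2.082e-08, so the shell holds 0.9999999792 of the volume.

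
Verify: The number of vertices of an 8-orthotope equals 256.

True. The 8-cube has 2^8 = 256 vertices.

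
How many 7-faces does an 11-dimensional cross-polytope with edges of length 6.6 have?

f_7(11-orthoplex) = 2^8 · (11 choose 8) = 42240.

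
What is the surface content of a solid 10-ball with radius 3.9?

The surface area of an n-ball is 2π^(n/2) r^(n-1) / Γ(n/2). For n=10, r=3.9: 5.32292e+06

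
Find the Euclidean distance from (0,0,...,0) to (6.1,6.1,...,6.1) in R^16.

The space diagonal of an n-cube of side s is s√n. Here 6.1·√16 = 24.4.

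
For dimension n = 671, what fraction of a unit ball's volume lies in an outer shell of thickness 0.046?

1 - (1-0.046)^671 ≈ 1 - 1.892e-14 ≈ (100 - 1.89e-12)%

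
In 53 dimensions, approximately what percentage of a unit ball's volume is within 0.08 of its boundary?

1 - (1-0.08)^53 ≈ 0.987956 ≈ 98.80%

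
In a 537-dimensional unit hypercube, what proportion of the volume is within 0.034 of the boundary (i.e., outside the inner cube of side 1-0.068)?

1 - (1 - 2·0.034)^537 = 1 - 0.932^537 ≈ 1 - 3.77e-17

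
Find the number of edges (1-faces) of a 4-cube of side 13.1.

Number of 1-faces = C(4,1) · 2^(4-1) = 4 · 8 = 32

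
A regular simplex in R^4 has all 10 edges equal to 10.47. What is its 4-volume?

For a regular n-simplex with edge a, V = (a^n / n!)·√((n+1)/2^n). With a=10.47, n=4: V ≈ 279.898.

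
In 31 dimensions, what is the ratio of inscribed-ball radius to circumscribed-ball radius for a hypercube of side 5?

r_in = 5/2 (half the side); r_out = 5√31/2 (half the diagonal). Ratio = 1/√31 ≈ 0.179605.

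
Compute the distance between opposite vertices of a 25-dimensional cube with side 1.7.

Diagonal = √25 · 1.7 = 8.5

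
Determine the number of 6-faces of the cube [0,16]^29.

An n-cube has C(n,k)·2^(n-k) k-faces. Here C(29,6)·2^23 = 475020·8388608 = 3984756572160.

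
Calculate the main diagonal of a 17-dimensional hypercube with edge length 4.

||(4,4,...,4)|| = √(17)·4 ≈ 16.4924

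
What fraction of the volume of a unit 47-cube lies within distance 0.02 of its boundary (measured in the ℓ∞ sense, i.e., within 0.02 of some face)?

The inner cube has side 1-2·0.02 = 0.96 and volume (0.96)^47 ≈ 0.1468, so the shell holds 0.853193 of the volume.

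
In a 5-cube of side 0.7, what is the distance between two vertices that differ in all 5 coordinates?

The space diagonal of an n-cube of side s is s√n. Here 0.7·√5 ≈ 1.56525.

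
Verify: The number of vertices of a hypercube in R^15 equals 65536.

False. The 15-cube has 2^15 = 32768 vertices.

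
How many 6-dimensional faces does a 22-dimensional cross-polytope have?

An n-cross-polytope has 2^(k+1)·C(n,k+1) k-faces. Here 2^7·C(22,7) = 128·170544 = 21829632.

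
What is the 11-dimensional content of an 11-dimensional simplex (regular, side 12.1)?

Volume = 12.1^11 · √(12/2^11) / 11! ≈ 1561.02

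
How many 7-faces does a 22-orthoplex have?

Each 7-face is the convex hull of 8 vertices, one chosen as ±e_i from each of 8 distinct axes: 2^8·C(22,8) = 81861120.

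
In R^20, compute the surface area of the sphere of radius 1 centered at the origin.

S = n·V_n(r)/r = 20·V_20(1)/1 (volume-to-surface relation), giving π^10/181440 ≈ 0.516138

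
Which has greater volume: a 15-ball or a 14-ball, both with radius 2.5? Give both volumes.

V_15(2.5) ≈ 355247. V_14(2.5) ≈ 223243. The 15-ball is larger.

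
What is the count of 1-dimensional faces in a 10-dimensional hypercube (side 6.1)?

f_1(10-cube) = (10 choose 1) · 2^9 = 5120.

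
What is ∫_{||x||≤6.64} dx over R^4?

V_4(6.64) = π^(4/2) · (6.64)^4 / Γ(4/2 + 1) ≈ 9592.73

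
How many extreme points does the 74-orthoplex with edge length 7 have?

The 74-dimensional cross-polytope has 2n = 2·74 = 148 vertices.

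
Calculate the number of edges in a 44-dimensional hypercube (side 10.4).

The 44-cube has n·2^(n-1) = 44·2^43 = 44·8796093022208 = 387028092977152 edges.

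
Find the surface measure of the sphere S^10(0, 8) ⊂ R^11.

The surface area of an n-ball is 2π^(n/2) r^(n-1) / Γ(n/2). For n=11, r=8: 68719476736·π^5/945 ≈ 2.22535e+10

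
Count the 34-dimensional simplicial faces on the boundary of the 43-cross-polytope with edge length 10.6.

Number of 34-faces = 2^(34+1) · C(43,34+1) = 34359738368 · 145008513 = 4982454567812726784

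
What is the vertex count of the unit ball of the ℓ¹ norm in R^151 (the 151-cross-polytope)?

The vertices are ±e_1, ..., ±e_151, so there are 2·151 = 302.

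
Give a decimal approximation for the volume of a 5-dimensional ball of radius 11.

The n-ball volume is π^(n/2)·r^n/Γ(n/2+1). With n=5, r=11: V = 1288408·π^2/15 ≈ 847738.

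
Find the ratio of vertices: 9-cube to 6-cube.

The 9-cube has 2^9 = 512 vertices. The 6-cube has 2^6 = 64 vertices. Ratio: 512/64 = 8.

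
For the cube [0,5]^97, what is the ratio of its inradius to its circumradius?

r_in = 5/2 (half the side); r_out = 5√97/2 (half the diagonal). Ratio = 1/√97 ≈ 0.101535.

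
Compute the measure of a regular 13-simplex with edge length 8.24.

Volume = 8.24^13 · √(14/2^13) / 13! ≈ 5.35972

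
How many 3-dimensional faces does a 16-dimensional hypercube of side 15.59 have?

An n-cube has C(n,k)·2^(n-k) k-faces. Here C(16,3)·2^13 = 560·8192 = 4587520.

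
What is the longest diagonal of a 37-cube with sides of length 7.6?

||(7.6,7.6,...,7.6)|| = √(37)·7.6 ≈ 46.229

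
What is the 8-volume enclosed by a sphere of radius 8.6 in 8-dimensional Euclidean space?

The n-ball volume is π^(n/2)·r^n/Γ(n/2+1). With n=8, r=8.6: V ≈ 1.21444e+08.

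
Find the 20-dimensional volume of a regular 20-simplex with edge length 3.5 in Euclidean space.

V_20 = √(21) · 3.5^20 / (20! · 2^(20/2)) ≈ 1.39974e-10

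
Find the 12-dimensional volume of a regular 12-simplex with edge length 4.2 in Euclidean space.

Volume = 4.2^12 · √(13/2^12) / 12! ≈ 0.00354361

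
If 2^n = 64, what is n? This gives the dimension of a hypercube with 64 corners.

2^n = 64 ⇒ n = log_2(64) = 6.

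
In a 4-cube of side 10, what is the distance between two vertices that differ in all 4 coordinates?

The space diagonal of an n-cube of side s is s√n. Here 10·√4 = 20.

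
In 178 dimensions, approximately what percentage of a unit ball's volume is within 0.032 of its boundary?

1 - (1-0.032)^178 ≈ 0.996939 ≈ 99.69%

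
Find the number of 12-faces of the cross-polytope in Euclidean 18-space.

Each 12-face is the convex hull of 13 vertices, one chosen as ±e_i from each of 13 distinct axes: 2^13·C(18,13) = 70189056.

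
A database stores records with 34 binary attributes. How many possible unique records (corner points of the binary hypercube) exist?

Each vertex is a binary string of length 34, so there are 2^34 = 17179869184.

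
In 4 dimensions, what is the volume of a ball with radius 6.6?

V_4(6.6) = π^(4/2) · (6.6)^4 / Γ(4/2 + 1) ≈ 9363.66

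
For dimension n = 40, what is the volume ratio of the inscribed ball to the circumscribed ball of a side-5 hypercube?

V_in/V_out = n^(-n/2) = 40^(-40/2) ≈ 9.09495e-33.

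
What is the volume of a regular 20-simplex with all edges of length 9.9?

V_20 = √(21) · 9.9^20 / (20! · 2^(20/2)) ≈ 0.150449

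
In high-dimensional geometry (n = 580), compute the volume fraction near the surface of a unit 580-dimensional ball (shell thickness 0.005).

1 - (1-0.005)^580 ≈ 0.945376 ≈ 94.54%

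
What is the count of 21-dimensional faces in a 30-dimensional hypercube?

f_21(30-cube) = (30 choose 21) · 2^9 = 7325260800.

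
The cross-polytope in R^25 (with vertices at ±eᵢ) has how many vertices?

An n-cross-polytope has 2n vertices; here n = 25, giving 50.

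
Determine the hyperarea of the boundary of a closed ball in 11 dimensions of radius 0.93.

S_11(0.93) = 2·π^(11/2)·(0.93)^10 / Γ(11/2) ≈ 10.0306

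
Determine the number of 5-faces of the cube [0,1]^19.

Number of 5-faces = C(19,5) · 2^(19-5) = 11628 · 16384 = 190513152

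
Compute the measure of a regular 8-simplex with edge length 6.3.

For a regular n-simplex with edge a, V = (a^n / n!)·√((n+1)/2^n). With a=6.3, n=8: V ≈ 11.54.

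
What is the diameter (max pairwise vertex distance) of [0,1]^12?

Diagonal = √12 · 1 ≈ 3.4641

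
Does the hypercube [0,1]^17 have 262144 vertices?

False. The 17-cube has 2^17 = 131072 vertices.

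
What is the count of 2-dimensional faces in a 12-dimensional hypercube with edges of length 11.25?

An n-cube has C(n,k)·2^(n-k) k-faces. Here C(12,2)·2^10 = 66·1024 = 67584.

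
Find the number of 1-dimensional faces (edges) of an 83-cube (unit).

Number of 1-faces = C(83,1)·2^(83-1) = 83·4835703278458516698824704 = 401363372112056886002450432.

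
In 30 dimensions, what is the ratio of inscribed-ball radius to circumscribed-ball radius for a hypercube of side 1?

r_in = 1/2 (half the side); r_out = 1√30/2 (half the diagonal). Ratio = 1/√30 ≈ 0.182574.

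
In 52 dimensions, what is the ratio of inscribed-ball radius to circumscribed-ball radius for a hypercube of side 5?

Ratio = (s/2)/(s√52/2) = 52^(-1/2) ≈ 0.138675.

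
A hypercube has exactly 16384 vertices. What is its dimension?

Since 2^n = 16384, we have n = 14.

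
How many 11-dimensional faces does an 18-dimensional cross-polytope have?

An n-cross-polytope has 2^(k+1)·C(n,k+1) k-faces. Here 2^12·C(18,12) = 4096·18564 = 76038144.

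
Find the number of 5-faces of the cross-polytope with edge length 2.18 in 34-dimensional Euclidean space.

f_5(34-orthoplex) = 2^6 · (34 choose 6) = 86073856.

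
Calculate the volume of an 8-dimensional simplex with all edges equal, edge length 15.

For a regular n-simplex with edge a, V = (a^n / n!)·√((n+1)/2^n). With a=15, n=8: V ≈ 11918.2.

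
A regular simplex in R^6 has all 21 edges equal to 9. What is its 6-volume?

V = (9^6 / 6!) · √((6+1) / 2^6) ≈ 244.108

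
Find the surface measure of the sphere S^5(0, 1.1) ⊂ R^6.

|∂B_6(1.1)| ≈ 49.9359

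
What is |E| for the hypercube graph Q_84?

The 84-cube has n·2^(n-1) = 84·2^83 = 84·9671406556917033397649408 = 812398150781030805402550272 edges.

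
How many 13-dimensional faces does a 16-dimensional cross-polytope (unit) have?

An n-cross-polytope has 2^(k+1)·C(n,k+1) k-faces. Here 2^14·C(16,14) = 16384·120 = 1966080.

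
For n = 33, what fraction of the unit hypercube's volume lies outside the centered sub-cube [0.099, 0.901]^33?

1 - (1 - 2·0.099)^33 = 1 - 0.802^33 ≈ 0.999312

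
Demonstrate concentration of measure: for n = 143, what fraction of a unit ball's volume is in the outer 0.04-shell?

1 - (1-0.04)^143 ≈ 0.997084 ≈ 99.71%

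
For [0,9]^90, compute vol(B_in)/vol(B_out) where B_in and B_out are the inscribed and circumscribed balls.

The radii are 9/2 and 9√90/2, so the volume ratio is (1/√90)^90 = 90^{-90/2} ≈ 1.14574e-88.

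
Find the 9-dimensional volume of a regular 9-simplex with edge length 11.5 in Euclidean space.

V = (11.5^9 / 9!) · √((9+1) / 2^9) ≈ 1354.82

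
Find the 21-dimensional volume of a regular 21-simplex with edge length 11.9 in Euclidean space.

V = (11.9^21 / 21!) · √((21+1) / 2^21) ≈ 2.44646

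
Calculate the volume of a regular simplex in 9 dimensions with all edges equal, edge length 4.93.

V_9 = √(10) · 4.93^9 / (9! · 2^(9/2)) ≈ 0.662559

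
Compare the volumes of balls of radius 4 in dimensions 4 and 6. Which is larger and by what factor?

V_4(4) ≈ 1263.31, V_6(4) ≈ 21167. The 6-ball is larger by a factor of 16.76.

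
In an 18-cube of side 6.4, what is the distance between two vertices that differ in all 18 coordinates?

The space diagonal of an n-cube of side s is s√n. Here 6.4·√18 ≈ 27.1529.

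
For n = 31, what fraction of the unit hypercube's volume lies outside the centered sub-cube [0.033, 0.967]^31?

Shell fraction = 1 - (1-0.066)^31 ≈ 0.879565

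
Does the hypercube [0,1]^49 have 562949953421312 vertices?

True. The 49-cube has 2^49 = 562949953421312 vertices.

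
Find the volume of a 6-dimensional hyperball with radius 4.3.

V_6(4.3) = π^(6/2) · (4.3)^6 / Γ(6/2 + 1) ≈ 32667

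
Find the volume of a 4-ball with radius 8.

V_4(8) = π^(4/2) · (8)^4 / Γ(4/2 + 1) = 2048·π^2 ≈ 20212.9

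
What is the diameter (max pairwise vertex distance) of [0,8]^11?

Diagonal = √11 · 8 ≈ 26.533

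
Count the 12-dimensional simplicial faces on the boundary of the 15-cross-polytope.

An n-cross-polytope has 2^(k+1)·C(n,k+1) k-faces. Here 2^13·C(15,13) = 8192·105 = 860160.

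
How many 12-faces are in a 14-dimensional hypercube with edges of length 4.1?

Number of 12-faces = C(14,12) · 2^(14-12) = 91 · 4 = 364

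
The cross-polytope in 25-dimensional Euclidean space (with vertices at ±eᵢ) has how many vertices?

The vertices are ±e_1, ..., ±e_25, so there are 2·25 = 50.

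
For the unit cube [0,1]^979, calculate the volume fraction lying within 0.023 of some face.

1 - (1 - 2·0.023)^979 = 1 - 0.954^979 ≈ 1 - 9.503e-21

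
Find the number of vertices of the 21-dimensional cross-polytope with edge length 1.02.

An n-cross-polytope has 2n vertices; here n = 21, giving 42.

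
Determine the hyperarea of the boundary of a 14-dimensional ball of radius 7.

|∂B_14(7)| = 96889010407·π^7/360 ≈ 8.1287e+11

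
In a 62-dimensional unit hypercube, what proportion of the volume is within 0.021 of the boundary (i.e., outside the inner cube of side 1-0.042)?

The inner cube has side 1-2·0.021 = 0.958 and volume (0.958)^62 ≈ 0.06993, so the shell holds 0.93007 of the volume.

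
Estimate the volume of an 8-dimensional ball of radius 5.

V_8(5) = π^(8/2) · (5)^8 / Γ(8/2 + 1) = 390625·π^4/24 ≈ 1.58543e+06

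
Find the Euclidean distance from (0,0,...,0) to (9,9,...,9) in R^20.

Diagonal = √20 · 9 ≈ 40.2492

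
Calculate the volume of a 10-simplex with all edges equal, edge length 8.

V_10 = √(11) · 8^10 / (10! · 2^(10/2)) ≈ 30.6678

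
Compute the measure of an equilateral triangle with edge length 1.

Area = (√3/4) · 1² = 0.433013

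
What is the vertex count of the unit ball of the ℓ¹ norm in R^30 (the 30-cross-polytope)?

The 30-dimensional cross-polytope has 2n = 2·30 = 60 vertices.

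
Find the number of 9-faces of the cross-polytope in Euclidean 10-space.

f_9(10-orthoplex) = 2^10 · (10 choose 10) = 1024.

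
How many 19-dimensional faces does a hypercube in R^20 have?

Choose 19 of 20 axes to span the face (C(20,19) = 20 ways), then fix each of the remaining 1 coordinate at one of its two extreme values (2^1 = 2 ways): 20·2 = 40.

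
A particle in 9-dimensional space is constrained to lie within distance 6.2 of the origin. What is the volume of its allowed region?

V_9(6.2) = π^(9/2) · (6.2)^9 / Γ(9/2 + 1) ≈ 4.46522e+07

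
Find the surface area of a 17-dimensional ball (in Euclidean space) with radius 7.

S_17(7) = 2·π^(17/2)·(7)^16 / Γ(17/2) = 2430751493090816·π^8/289575 ≈ 7.96487e+13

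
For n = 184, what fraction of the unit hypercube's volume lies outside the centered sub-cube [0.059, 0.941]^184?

Shell fraction = 1 - (1-0.118)^184 ≈ 1 - 9.252e-11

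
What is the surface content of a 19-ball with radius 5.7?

S = n·V_n(r)/r = 19·V_19(5.7)/5.7 (volume-to-surface relation), giving 3.57345e+13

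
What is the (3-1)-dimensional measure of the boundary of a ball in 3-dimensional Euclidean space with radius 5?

S = n·V_n(r)/r = 3·V_3(5)/5 (volume-to-surface relation), giving 4πr² = 4π·(5)² ≈ 314.159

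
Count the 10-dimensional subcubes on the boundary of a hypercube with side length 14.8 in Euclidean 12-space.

An n-cube has C(n,k)·2^(n-k) k-faces. Here C(12,10)·2^2 = 66·4 = 264.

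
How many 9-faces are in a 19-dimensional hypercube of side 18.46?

Number of 9-faces = C(19,9) · 2^(19-9) = 92378 · 1024 = 94595072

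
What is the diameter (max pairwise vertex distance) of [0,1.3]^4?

||(1.3,1.3,...,1.3)|| = √(4)·1.3 = 2.6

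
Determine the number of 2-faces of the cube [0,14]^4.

f_2(4-cube) = (4 choose 2) · 2^2 = 24.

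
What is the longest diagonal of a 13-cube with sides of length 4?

d = √(4² + 4² + ... + 4²) [13 terms] = √(13·4²) = 4√13 ≈ 14.4222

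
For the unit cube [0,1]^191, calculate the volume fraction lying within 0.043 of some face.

The inner cube has side 1-2·0.043 = 0.914 and volume (0.914)^191 ≈ 3.473e-08, so the shell holds 0.9999999653 of the volume.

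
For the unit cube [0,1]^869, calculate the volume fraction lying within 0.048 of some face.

The inner cube has side 1-2·0.048 = 0.904 and volume (0.904)^869 ≈ 8.135e-39, so the shell holds 1 - 8.135e-39 of the volume.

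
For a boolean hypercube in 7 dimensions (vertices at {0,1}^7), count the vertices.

Each vertex is a binary string of length 7, so there are 2^7 = 128.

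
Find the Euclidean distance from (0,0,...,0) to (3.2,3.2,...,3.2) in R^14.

||(3.2,3.2,...,3.2)|| = √(14)·3.2 ≈ 11.9733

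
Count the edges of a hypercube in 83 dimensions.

Number of 1-faces = C(83,1)·2^(83-1) = 83·4835703278458516698824704 = 401363372112056886002450432.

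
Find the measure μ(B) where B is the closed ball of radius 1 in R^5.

Volume = π^{5/2}·(1)^5/Γ(7/2) = 8·π^2/15 ≈ 5.26379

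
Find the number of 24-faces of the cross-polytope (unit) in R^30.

Each 24-face is the convex hull of 25 vertices, one chosen as ±e_i from each of 25 distinct axes: 2^25·C(30,25) = 4781707886592.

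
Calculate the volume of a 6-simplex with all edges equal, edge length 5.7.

Volume = 5.7^6 · √(7/2^6) / 6! ≈ 15.7534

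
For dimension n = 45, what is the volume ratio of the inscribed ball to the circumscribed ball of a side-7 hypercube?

V_in / V_out = (r_in/r_out)^45 = (1/√45)^45 = 45^(-45/2) ≈ 6.34919e-38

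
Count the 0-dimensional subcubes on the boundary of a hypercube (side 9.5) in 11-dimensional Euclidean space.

Number of 0-faces = C(11,0) · 2^(11-0) = 1 · 2048 = 2048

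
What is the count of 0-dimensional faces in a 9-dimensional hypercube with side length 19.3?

Number of 0-faces = C(9,0) · 2^(9-0) = 1 · 512 = 512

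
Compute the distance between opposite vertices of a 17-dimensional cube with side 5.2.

Diagonal = √17 · 5.2 ≈ 21.4401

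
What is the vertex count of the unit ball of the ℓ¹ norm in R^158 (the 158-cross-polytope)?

An n-cross-polytope has 2n vertices; here n = 158, giving 316.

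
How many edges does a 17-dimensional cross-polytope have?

Each 1-face is the convex hull of 2 vertices, one chosen as ±e_i from each of 2 distinct axes: 2^2·C(17,2) = 544.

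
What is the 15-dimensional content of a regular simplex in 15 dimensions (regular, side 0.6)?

V_15 = √(16) · 0.6^15 / (15! · 2^(15/2)) ≈ 7.94519e-18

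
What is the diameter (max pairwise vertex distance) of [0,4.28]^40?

d = √(4.28² + 4.28² + ... + 4.28²) [40 terms] = √(40·4.28²) = 4.28√40 ≈ 27.0691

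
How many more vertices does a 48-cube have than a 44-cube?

The 48-cube has 2^48 = 281474976710656 vertices. The 44-cube has 2^44 = 17592186044416 vertices. Difference: 281474976710656 - 17592186044416 = 263882790666240.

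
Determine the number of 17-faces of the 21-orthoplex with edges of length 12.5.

Number of 17-faces = 2^(17+1) · C(21,17+1) = 262144 · 1330 = 348651520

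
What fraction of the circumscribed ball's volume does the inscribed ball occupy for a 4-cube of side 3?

V_in/V_out = n^(-n/2) = 4^(-4/2) ≈ 0.0625.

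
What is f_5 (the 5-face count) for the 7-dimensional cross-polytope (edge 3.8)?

f_5(7-orthoplex) = 2^6 · (7 choose 6) = 448.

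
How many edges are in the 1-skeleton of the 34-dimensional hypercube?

Number of 1-faces = C(34,1)·2^(34-1) = 34·8589934592 = 292057776128.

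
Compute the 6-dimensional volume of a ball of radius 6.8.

Volume = π^{6/2}·(6.8)^6/Γ(4) ≈ 510919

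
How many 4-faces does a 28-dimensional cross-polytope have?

Number of 4-faces = 2^(4+1) · C(28,4+1) = 32 · 98280 = 3144960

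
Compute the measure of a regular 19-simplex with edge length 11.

V_19 = √(20) · 11^19 / (19! · 2^(19/2)) ≈ 3.10525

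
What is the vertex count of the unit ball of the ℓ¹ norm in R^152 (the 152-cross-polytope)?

The vertices are ±e_1, ..., ±e_152, so there are 2·152 = 304.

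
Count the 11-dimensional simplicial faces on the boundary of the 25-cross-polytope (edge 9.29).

Number of 11-faces = 2^(11+1) · C(25,11+1) = 4096 · 5200300 = 21300428800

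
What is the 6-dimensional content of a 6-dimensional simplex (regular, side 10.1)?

For a regular n-simplex with edge a, V = (a^n / n!)·√((n+1)/2^n). With a=10.1, n=6: V ≈ 487.59.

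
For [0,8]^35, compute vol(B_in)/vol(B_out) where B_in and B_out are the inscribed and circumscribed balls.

V_in/V_out = n^(-n/2) = 35^(-35/2) ≈ 9.52378e-28.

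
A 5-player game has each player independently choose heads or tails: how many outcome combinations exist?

The 5-cube has 2^5 = 32 vertices.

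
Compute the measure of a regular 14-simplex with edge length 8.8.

V = (8.8^14 / 14!) · √((14+1) / 2^14) ≈ 5.79675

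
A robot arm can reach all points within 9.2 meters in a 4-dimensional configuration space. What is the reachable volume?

Volume = π^{4/2}·(9.2)^4/Γ(3) ≈ 35352.6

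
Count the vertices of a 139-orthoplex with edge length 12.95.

The 139-dimensional cross-polytope has 2n = 2·139 = 278 vertices.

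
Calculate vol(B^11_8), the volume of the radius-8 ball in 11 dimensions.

V_11(8) = π^(11/2) · (8)^11 / Γ(11/2 + 1) = 549755813888·π^5/10395 ≈ 1.61843e+10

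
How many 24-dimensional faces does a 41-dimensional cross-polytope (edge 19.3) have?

Each 24-face is the convex hull of 25 vertices, one chosen as ±e_i from each of 25 distinct axes: 2^25·C(41,25) = 3458705176230100992.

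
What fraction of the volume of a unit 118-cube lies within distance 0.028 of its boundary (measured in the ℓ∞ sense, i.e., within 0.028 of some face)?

1 - (1 - 2·0.028)^118 = 1 - 0.944^118 ≈ 0.998886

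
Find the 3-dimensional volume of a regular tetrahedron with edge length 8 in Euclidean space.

Volume = (√2/12) · 8³ = 60.3398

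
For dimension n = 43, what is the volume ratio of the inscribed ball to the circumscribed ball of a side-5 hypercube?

The radii are 5/2 and 5√43/2, so the volume ratio is (1/√43)^43 = 43^{-43/2} ≈ 7.59326e-36.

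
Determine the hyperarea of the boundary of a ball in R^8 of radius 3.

S_8(3) = 2·π^(8/2)·(3)^7 / Γ(8/2) = 729·π^4 ≈ 71011.2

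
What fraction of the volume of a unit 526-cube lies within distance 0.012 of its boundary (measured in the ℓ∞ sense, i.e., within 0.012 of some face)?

Shell fraction = 1 - (1-0.024)^526 ≈ 0.9999971777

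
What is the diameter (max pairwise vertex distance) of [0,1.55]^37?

Diagonal = √37 · 1.55 ≈ 9.42828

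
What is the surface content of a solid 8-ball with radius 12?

S = n·V_n(r)/r = 8·V_8(12)/12 (volume-to-surface relation), giving 11943936·π^4 ≈ 1.16345e+09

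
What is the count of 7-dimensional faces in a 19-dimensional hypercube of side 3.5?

Choose 7 of 19 axes to span the face (C(19,7) = 50388 ways), then fix each of the remaining 12 coordinates at one of its two extreme values (2^12 = 4096 ways): 50388·4096 = 206389248.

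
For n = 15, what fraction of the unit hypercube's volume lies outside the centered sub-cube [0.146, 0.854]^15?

1 - (1 - 2·0.146)^15 = 1 - 0.708^15 ≈ 0.99437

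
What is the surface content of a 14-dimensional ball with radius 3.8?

The surface area of an n-ball is 2π^(n/2) r^(n-1) / Γ(n/2). For n=14, r=3.8: 2.89024e+08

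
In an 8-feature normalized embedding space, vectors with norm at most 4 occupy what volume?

The n-ball volume is π^(n/2)·r^n/Γ(n/2+1). With n=8, r=4: V = 8192·π^4/3 ≈ 265992.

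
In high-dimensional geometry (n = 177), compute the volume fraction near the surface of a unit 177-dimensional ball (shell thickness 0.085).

1 - (1-0.085)^177 ≈ 0.9999998516 ≈ 99.999985%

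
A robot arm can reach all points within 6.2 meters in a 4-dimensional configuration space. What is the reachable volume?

The n-ball volume is π^(n/2)·r^n/Γ(n/2+1). With n=4, r=6.2: V ≈ 7291.83.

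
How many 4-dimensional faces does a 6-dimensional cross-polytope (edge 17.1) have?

Each 4-face is the convex hull of 5 vertices, one chosen as ±e_i from each of 5 distinct axes: 2^5·C(6,5) = 192.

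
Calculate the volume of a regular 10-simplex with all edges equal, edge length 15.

V_10 = √(11) · 15^10 / (10! · 2^(10/2)) ≈ 16470.1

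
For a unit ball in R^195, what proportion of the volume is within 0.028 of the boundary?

Shell fraction = 1 - (1-0.028)^195 ≈ 0.996065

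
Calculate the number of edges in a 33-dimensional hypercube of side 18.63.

An n-cube has n·2^(n-1) edges. With n = 33: 33·4294967296 = 141733920768.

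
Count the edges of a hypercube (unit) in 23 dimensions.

An n-cube has n·2^(n-1) edges. With n = 23: 23·4194304 = 96468992.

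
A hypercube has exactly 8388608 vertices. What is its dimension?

2^n = 8388608 ⇒ n = log_2(8388608) = 23.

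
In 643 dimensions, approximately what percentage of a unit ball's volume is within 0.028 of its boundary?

1 - (1-0.028)^643 ≈ 0.9999999883 ≈ 99.999999%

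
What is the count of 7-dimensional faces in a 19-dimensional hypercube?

An n-cube has C(n,k)·2^(n-k) k-faces. Here C(19,7)·2^12 = 50388·4096 = 206389248.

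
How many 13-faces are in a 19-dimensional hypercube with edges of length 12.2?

Number of 13-faces = C(19,13) · 2^(19-13) = 27132 · 64 = 1736448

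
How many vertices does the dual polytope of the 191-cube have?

The vertices are ±e_1, ..., ±e_191, so there are 2·191 = 382.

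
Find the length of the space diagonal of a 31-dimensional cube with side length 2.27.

The space diagonal of an n-cube of side s is s√n. Here 2.27·√31 ≈ 12.6388.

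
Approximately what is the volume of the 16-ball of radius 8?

Volume = π^{16/2}·(8)^16/Γ(9) = 2199023255552·π^8/315 ≈ 6.62397e+13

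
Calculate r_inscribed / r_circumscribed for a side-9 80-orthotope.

Ratio = (s/2)/(s√80/2) = 80^(-1/2) ≈ 0.111803.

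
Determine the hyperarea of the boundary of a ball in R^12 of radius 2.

|∂B_12(2)| = 512·π^6/15 ≈ 32815.4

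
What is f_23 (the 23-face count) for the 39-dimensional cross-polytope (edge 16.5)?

f_23(39-orthoplex) = 2^24 · (39 choose 24) = 421793314174402560.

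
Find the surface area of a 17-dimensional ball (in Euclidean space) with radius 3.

|∂B_17(3)| = 272097792·π^8/25025 ≈ 1.03169e+08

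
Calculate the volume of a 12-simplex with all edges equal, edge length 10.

Volume = 10^12 · √(13/2^12) / 12! ≈ 117.613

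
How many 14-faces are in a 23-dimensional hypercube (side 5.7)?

An n-cube has C(n,k)·2^(n-k) k-faces. Here C(23,14)·2^9 = 817190·512 = 418401280.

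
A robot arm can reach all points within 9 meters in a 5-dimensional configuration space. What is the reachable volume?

The n-ball volume is π^(n/2)·r^n/Γ(n/2+1). With n=5, r=9: V = 157464·π^2/5 ≈ 310821.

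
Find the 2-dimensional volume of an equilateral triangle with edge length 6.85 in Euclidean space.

Area = (√3/4) · 6.85² = 20.318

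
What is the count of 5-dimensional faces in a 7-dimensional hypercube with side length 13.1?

Number of 5-faces = C(7,5) · 2^(7-5) = 21 · 4 = 84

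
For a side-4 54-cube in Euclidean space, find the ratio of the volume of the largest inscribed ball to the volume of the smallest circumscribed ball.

V_in / V_out = (r_in/r_out)^54 = (1/√54)^54 = 54^(-54/2) ≈ 1.68023e-47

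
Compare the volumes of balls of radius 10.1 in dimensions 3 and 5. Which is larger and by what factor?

V_3(10.1) ≈ 4315.71, V_5(10.1) ≈ 553230. The 5-ball is larger by a factor of 128.2.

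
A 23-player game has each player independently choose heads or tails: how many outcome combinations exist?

Each vertex is a binary string of length 23, so there are 2^23 = 8388608.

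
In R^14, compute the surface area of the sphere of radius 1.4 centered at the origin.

|∂B_14(1.4)| ≈ 665.903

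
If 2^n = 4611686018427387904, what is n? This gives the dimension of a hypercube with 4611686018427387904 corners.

2^n = 4611686018427387904 ⇒ n = log_2(4611686018427387904) = 62.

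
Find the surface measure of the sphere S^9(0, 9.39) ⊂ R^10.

S_10(9.39) = 2·π^(10/2)·(9.39)^9 / Γ(10/2) ≈ 1.4473e+10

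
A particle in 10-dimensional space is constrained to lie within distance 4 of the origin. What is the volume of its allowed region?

The n-ball volume is π^(n/2)·r^n/Γ(n/2+1). With n=10, r=4: V = 131072·π^5/15 ≈ 2.67404e+06.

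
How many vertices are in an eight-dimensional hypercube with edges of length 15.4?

f_0(8-cube) = (8 choose 0) · 2^8 = 256.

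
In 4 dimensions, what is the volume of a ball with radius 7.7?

V_4(7.7) = π^(4/2) · (7.7)^4 / Γ(4/2 + 1) ≈ 17347.3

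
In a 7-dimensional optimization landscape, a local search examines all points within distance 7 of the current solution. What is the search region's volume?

Volume = π^{7/2}·(7)^7/Γ(9/2) = 1882384·π^3/15 ≈ 3.89105e+06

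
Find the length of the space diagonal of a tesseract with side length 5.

d = √(5² + 5² + ... + 5²) [4 terms] = √(4·5²) = 5√4 = 10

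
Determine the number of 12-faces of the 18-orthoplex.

Each 12-face is the convex hull of 13 vertices, one chosen as ±e_i from each of 13 distinct axes: 2^13·C(18,13) = 70189056.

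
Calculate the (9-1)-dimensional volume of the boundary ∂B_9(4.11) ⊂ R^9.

S = n·V_n(r)/r = 9·V_9(4.11)/4.11 (volume-to-surface relation), giving 2.4171e+06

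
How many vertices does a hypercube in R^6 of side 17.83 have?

An n-cube has 2^n vertices; for n = 6 that is 2^6 = 64.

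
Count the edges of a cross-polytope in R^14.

Number of 1-faces = 2^(1+1) · C(14,1+1) = 4 · 91 = 364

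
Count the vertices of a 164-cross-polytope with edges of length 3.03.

An n-cross-polytope has 2n vertices; here n = 164, giving 328.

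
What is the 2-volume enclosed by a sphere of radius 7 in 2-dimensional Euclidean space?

V_2(7) = π^(2/2) · (7)^2 / Γ(2/2 + 1) = 49·π ≈ 153.938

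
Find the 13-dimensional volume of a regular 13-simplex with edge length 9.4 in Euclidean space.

V_13 = √(14) · 9.4^13 / (13! · 2^(13/2)) ≈ 29.6996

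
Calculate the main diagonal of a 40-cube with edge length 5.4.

Diagonal = √40 · 5.4 ≈ 34.1526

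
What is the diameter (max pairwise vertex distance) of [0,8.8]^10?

The space diagonal of an n-cube of side s is s√n. Here 8.8·√10 ≈ 27.828.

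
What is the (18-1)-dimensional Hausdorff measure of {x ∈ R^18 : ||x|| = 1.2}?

S_18(1.2) = 2·π^(18/2)·(1.2)^17 / Γ(18/2) ≈ 32.805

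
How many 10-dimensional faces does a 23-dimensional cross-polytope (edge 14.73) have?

An n-cross-polytope has 2^(k+1)·C(n,k+1) k-faces. Here 2^11·C(23,11) = 2048·1352078 = 2769055744.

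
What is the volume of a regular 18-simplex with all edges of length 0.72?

V_18 = √(19) · 0.72^18 / (18! · 2^(18/2)) ≈ 3.59543e-21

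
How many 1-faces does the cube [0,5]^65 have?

The 65-cube has n·2^(n-1) = 65·2^64 = 65·18446744073709551616 = 1199038364791120855040 edges.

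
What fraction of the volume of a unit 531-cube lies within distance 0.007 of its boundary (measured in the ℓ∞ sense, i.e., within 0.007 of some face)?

Shell fraction = 1 - (1-0.014)^531 ≈ 0.999439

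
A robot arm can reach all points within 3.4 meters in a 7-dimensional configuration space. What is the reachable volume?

The n-ball volume is π^(n/2)·r^n/Γ(n/2+1). With n=7, r=3.4: V ≈ 24816.1.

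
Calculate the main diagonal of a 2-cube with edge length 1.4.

d = √(1.4² + 1.4² + ... + 1.4²) [2 terms] = √(2·1.4²) = 1.4√2 ≈ 1.9799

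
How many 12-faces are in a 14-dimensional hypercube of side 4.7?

Number of 12-faces = C(14,12) · 2^(14-12) = 91 · 4 = 364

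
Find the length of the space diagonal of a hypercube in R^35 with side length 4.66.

Diagonal = √35 · 4.66 ≈ 27.5689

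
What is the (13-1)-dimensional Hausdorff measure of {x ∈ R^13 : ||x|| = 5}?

S = n·V_n(r)/r = 13·V_13(5)/5 (volume-to-surface relation), giving 6250000000·π^6/2079 ≈ 2.89018e+09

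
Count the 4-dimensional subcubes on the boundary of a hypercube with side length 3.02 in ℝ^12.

Choose 4 of 12 axes to span the face (C(12,4) = 495 ways), then fix each of the remaining 8 coordinates at one of its two extreme values (2^8 = 256 ways): 495·256 = 126720.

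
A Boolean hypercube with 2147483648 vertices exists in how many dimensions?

The n-cube has 2^n vertices, and 2147483648 = 2^31, so n = 31.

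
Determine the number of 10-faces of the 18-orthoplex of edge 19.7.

f_10(18-orthoplex) = 2^11 · (18 choose 11) = 65175552.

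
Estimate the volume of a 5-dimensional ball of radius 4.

The n-ball volume is π^(n/2)·r^n/Γ(n/2+1). With n=5, r=4: V = 8192·π^2/15 ≈ 5390.12.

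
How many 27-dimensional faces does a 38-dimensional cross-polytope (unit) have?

An n-cross-polytope has 2^(k+1)·C(n,k+1) k-faces. Here 2^28·C(38,28) = 268435456·472733756 = 126898501358452736.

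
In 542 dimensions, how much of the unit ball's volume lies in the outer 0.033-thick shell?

1 - (1-0.033)^542 ≈ 0.9999999874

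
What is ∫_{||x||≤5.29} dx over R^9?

Volume = π^{9/2}·(5.29)^9/Γ(11/2) ≈ 1.07009e+07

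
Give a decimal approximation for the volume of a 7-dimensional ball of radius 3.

V = 11664·π^3/35 ≈ 10333.1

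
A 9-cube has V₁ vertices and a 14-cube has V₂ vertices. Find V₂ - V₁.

V₁ = 2^9 = 512. V₂ = 2^14 = 16384. V₂ - V₁ = 15872.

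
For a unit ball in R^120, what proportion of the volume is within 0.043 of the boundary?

1 - (1-0.043)^120 ≈ 0.994878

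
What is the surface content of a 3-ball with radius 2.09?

The surface area of an n-ball is 2π^(n/2) r^(n-1) / Γ(n/2). For n=3, r=2.09: 4πr² = 4π·(2.09)² ≈ 54.8912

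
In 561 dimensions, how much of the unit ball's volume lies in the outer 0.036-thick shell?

Shell fraction = 1 - (1-0.036)^561 ≈ 0.9999999988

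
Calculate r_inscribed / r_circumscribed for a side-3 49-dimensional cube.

For an n-cube of any side s, the inradius is s/2 and the circumradius is s√n/2, so the ratio is 1/√49 ≈ 0.142857.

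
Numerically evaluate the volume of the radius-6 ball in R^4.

The n-ball volume is π^(n/2)·r^n/Γ(n/2+1). With n=4, r=6: V = 648·π^2 ≈ 6395.5.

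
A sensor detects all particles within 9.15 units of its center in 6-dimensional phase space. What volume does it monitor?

The n-ball volume is π^(n/2)·r^n/Γ(n/2+1). With n=6, r=9.15: V ≈ 3.03267e+06.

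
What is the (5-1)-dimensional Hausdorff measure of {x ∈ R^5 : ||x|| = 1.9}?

The surface area of an n-ball is 2π^(n/2) r^(n-1) / Γ(n/2). For n=5, r=1.9: 342.991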